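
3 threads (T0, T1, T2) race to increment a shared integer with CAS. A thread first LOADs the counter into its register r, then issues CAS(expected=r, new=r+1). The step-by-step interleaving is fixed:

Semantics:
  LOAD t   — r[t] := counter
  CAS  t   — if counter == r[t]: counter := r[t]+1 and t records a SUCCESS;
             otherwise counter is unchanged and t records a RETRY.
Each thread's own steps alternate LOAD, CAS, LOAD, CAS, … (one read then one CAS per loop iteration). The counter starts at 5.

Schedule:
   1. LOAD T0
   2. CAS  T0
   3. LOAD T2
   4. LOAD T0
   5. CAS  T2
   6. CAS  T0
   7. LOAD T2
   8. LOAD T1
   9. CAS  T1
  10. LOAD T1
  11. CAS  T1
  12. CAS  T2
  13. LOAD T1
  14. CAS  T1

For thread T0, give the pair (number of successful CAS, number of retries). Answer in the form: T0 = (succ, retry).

T0 = (1, 1)

   1) LOAD T0:  M=5  r_T0=5
   2) CAS  T0:  M=6  r_T0=5 ✓
   3) LOAD T2:  M=6  r_T2=6
   4) LOAD T0:  M=6  r_T0=6
   5) CAS  T2:  M=7  r_T2=6 ✓
   6) CAS  T0:  M=7  r_T0=6 ✗
   7) LOAD T2:  M=7  r_T2=7
   8) LOAD T1:  M=7  r_T1=7
   9) CAS  T1:  M=8  r_T1=7 ✓
  10) LOAD T1:  M=8  r_T1=8
  11) CAS  T1:  M=9  r_T1=8 ✓
  12) CAS  T2:  M=9  r_T2=7 ✗
  13) LOAD T1:  M=9  r_T1=9
  14) CAS  T1:  M=10  r_T1=9 ✓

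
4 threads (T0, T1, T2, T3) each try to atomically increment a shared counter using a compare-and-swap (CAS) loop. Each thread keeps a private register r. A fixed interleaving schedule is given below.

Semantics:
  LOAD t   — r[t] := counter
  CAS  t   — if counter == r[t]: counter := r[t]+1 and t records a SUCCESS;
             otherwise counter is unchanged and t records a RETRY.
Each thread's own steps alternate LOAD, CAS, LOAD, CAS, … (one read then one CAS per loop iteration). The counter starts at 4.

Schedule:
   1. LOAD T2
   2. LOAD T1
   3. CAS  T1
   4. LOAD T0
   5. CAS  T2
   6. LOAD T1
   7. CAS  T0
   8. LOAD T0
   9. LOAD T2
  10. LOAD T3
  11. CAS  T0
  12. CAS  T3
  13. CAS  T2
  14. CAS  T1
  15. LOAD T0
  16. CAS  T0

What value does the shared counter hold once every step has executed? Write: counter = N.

counter = 8

1. LOAD T2 → mem=4 r[T2]=4 [LOAD]
2. LOAD T1 → mem=4 r[T1]=4 [LOAD]
3. CAS T1 → mem=5 r[T1]=4 [OK]
4. LOAD T0 → mem=5 r[T0]=5 [LOAD]
5. CAS T2 → mem=5 r[T2]=4 [RETRY]
6. LOAD T1 → mem=5 r[T1]=5 [LOAD]
7. CAS T0 → mem=6 r[T0]=5 [OK]
8. LOAD T0 → mem=6 r[T0]=6 [LOAD]
9. LOAD T2 → mem=6 r[T2]=6 [LOAD]
10. LOAD T3 → mem=6 r[T3]=6 [LOAD]
11. CAS T0 → mem=7 r[T0]=6 [OK]
12. CAS T3 → mem=7 r[T3]=6 [RETRY]
13. CAS T2 → mem=7 r[T2]=6 [RETRY]
14. CAS T1 → mem=7 r[T1]=5 [RETRY]
15. LOAD T0 → mem=7 r[T0]=7 [LOAD]
16. CAS T0 → mem=8 r[T0]=7 [OK]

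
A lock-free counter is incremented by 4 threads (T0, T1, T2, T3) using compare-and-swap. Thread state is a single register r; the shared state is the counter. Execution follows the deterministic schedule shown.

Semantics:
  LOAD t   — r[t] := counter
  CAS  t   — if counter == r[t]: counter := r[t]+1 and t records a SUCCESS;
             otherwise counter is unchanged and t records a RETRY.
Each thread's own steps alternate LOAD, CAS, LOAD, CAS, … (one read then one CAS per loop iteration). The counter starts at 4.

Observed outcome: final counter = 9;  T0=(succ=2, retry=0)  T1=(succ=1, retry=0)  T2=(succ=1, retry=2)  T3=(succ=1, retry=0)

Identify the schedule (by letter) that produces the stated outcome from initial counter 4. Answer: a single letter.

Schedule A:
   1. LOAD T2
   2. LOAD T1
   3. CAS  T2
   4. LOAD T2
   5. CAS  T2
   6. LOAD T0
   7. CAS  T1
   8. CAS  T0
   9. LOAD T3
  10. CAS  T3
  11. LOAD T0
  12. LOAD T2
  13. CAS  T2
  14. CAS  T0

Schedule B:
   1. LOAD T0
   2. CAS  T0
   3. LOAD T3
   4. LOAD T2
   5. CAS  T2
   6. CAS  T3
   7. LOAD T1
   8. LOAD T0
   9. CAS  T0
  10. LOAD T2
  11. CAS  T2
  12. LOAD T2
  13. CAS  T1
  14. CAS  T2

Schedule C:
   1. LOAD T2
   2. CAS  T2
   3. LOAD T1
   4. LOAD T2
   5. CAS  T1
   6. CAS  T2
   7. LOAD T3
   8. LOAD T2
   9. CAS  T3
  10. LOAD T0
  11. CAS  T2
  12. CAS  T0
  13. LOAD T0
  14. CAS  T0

Run C:
[1] T2.load  rd  (counter 4, T2.r 4)
[2] T2.cas  hit  (counter 5, T2.r 4)
[3] T1.load  rd  (counter 5, T1.r 5)
[4] T2.load  rd  (counter 5, T2.r 5)
[5] T1.cas  hit  (counter 6, T1.r 5)
[6] T2.cas  miss  (counter 6, T2.r 5)
[7] T3.load  rd  (counter 6, T3.r 6)
[8] T2.load  rd  (counter 6, T2.r 6)
[9] T3.cas  hit  (counter 7, T3.r 6)
[10] T0.load  rd  (counter 7, T0.r 7)
[11] T2.cas  miss  (counter 7, T2.r 6)
[12] T0.cas  hit  (counter 8, T0.r 7)
[13] T0.load  rd  (counter 8, T0.r 8)
[14] T0.cas  hit  (counter 9, T0.r 8)

C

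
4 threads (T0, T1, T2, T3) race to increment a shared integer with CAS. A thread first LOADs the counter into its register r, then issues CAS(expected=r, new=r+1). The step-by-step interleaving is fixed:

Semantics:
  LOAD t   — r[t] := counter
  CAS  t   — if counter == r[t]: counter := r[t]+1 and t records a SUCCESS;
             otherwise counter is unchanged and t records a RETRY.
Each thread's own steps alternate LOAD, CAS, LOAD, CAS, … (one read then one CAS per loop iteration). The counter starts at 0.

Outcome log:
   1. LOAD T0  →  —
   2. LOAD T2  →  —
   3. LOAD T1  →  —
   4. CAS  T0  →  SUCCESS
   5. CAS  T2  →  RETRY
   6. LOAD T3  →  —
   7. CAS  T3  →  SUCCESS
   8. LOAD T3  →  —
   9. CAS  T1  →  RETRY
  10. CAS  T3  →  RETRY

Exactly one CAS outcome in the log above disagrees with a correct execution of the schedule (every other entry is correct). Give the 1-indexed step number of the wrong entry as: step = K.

Reference trace:
T0 LOAD — after: cnt=0, r=0 — load
T2 LOAD — after: cnt=0, r=0 — load
T1 LOAD — after: cnt=0, r=0 — load
T0 CAS — after: cnt=1, r=0 — ok
T2 CAS — after: cnt=1, r=0 — retry
T3 LOAD — after: cnt=1, r=1 — load
T3 CAS — after: cnt=2, r=1 — ok
T3 LOAD — after: cnt=2, r=2 — load
T1 CAS — after: cnt=2, r=0 — retry
T3 CAS — after: cnt=3, r=2 — ok
Flip is step 10.

step = 10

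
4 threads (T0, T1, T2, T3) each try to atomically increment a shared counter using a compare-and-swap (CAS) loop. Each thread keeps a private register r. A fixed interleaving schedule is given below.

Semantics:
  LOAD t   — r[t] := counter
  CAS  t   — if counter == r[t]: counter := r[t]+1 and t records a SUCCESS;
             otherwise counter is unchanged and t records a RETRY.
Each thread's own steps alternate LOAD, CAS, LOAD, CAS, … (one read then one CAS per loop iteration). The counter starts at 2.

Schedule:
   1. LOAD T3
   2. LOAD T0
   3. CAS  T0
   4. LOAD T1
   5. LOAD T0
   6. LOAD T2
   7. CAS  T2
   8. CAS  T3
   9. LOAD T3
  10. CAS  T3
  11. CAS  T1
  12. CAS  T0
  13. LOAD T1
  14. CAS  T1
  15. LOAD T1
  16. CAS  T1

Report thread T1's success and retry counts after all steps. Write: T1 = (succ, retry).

   1) LOAD T3:  M=2  r_T3=2
   2) LOAD T0:  M=2  r_T0=2
   3) CAS  T0:  M=3  r_T0=2 ✓
   4) LOAD T1:  M=3  r_T1=3
   5) LOAD T0:  M=3  r_T0=3
   6) LOAD T2:  M=3  r_T2=3
   7) CAS  T2:  M=4  r_T2=3 ✓
   8) CAS  T3:  M=4  r_T3=2 ✗
   9) LOAD T3:  M=4  r_T3=4
  10) CAS  T3:  M=5  r_T3=4 ✓
  11) CAS  T1:  M=5  r_T1=3 ✗
  12) CAS  T0:  M=5  r_T0=3 ✗
  13) LOAD T1:  M=5  r_T1=5
  14) CAS  T1:  M=6  r_T1=5 ✓
  15) LOAD T1:  M=6  r_T1=6
  16) CAS  T1:  M=7  r_T1=6 ✓

T1 = (2, 1)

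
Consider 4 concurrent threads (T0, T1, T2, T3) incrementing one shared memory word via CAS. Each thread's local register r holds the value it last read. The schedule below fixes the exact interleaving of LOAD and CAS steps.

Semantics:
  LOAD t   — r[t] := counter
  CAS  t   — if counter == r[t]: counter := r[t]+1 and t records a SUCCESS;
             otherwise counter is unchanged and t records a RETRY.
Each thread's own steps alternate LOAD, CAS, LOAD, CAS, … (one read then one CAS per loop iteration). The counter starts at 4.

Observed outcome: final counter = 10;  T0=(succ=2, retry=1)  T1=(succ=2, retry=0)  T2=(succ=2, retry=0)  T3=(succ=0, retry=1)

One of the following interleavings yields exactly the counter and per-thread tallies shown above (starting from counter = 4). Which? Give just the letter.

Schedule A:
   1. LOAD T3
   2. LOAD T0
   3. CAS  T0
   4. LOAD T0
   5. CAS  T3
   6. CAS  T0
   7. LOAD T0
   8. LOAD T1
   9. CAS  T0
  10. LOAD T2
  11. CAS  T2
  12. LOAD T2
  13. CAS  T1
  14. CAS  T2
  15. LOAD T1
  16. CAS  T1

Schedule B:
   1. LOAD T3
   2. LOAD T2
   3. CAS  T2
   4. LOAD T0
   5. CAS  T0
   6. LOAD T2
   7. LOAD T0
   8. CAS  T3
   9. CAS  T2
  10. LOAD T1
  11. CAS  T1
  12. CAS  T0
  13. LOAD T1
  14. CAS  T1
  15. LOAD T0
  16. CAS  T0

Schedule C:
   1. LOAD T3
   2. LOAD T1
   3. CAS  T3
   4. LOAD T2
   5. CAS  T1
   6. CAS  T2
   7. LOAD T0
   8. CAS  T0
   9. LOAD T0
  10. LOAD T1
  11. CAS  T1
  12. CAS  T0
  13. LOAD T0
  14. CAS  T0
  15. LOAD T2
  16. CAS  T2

Run B:
1. LOAD T3 → mem=4 r[T3]=4 [LOAD]
2. LOAD T2 → mem=4 r[T2]=4 [LOAD]
3. CAS T2 → mem=5 r[T2]=4 [OK]
4. LOAD T0 → mem=5 r[T0]=5 [LOAD]
5. CAS T0 → mem=6 r[T0]=5 [OK]
6. LOAD T2 → mem=6 r[T2]=6 [LOAD]
7. LOAD T0 → mem=6 r[T0]=6 [LOAD]
8. CAS T3 → mem=6 r[T3]=4 [RETRY]
9. CAS T2 → mem=7 r[T2]=6 [OK]
10. LOAD T1 → mem=7 r[T1]=7 [LOAD]
11. CAS T1 → mem=8 r[T1]=7 [OK]
12. CAS T0 → mem=8 r[T0]=6 [RETRY]
13. LOAD T1 → mem=8 r[T1]=8 [LOAD]
14. CAS T1 → mem=9 r[T1]=8 [OK]
15. LOAD T0 → mem=9 r[T0]=9 [LOAD]
16. CAS T0 → mem=10 r[T0]=9 [OK]

B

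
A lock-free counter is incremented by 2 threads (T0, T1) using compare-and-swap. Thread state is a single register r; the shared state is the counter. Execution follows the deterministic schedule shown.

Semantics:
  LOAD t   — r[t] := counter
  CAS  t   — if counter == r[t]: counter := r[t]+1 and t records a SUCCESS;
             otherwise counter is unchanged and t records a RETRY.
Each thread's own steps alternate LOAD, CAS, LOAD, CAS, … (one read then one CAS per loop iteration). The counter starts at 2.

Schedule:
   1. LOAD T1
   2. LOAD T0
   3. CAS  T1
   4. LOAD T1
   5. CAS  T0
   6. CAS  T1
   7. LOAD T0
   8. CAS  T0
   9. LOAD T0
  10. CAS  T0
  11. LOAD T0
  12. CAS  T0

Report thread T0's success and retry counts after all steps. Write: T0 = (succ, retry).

T0 = (3, 1)

   1) LOAD T1:  M=2  r_T1=2
   2) LOAD T0:  M=2  r_T0=2
   3) CAS  T1:  M=3  r_T1=2 ✓
   4) LOAD T1:  M=3  r_T1=3
   5) CAS  T0:  M=3  r_T0=2 ✗
   6) CAS  T1:  M=4  r_T1=3 ✓
   7) LOAD T0:  M=4  r_T0=4
   8) CAS  T0:  M=5  r_T0=4 ✓
   9) LOAD T0:  M=5  r_T0=5
  10) CAS  T0:  M=6  r_T0=5 ✓
  11) LOAD T0:  M=6  r_T0=6
  12) CAS  T0:  M=7  r_T0=6 ✓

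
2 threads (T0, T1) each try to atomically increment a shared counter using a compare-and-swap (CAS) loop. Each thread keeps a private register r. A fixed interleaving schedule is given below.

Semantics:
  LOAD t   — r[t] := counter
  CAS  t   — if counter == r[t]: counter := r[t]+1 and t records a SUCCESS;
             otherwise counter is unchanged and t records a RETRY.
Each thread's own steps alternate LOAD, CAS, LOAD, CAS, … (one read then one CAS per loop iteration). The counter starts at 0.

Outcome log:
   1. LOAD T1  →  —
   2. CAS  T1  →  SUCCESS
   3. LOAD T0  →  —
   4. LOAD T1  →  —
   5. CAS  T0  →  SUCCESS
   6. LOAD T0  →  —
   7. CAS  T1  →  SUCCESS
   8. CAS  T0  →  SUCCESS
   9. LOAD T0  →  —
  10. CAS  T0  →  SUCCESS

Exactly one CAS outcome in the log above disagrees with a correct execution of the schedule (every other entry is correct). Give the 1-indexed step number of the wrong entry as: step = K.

Reference trace:
1. LOAD T1 → mem=0 r[T1]=0 [LOAD]
2. CAS T1 → mem=1 r[T1]=0 [OK]
3. LOAD T0 → mem=1 r[T0]=1 [LOAD]
4. LOAD T1 → mem=1 r[T1]=1 [LOAD]
5. CAS T0 → mem=2 r[T0]=1 [OK]
6. LOAD T0 → mem=2 r[T0]=2 [LOAD]
7. CAS T1 → mem=2 r[T1]=1 [RETRY]
8. CAS T0 → mem=3 r[T0]=2 [OK]
9. LOAD T0 → mem=3 r[T0]=3 [LOAD]
10. CAS T0 → mem=4 r[T0]=3 [OK]
Log disagrees first at step 7.

step = 7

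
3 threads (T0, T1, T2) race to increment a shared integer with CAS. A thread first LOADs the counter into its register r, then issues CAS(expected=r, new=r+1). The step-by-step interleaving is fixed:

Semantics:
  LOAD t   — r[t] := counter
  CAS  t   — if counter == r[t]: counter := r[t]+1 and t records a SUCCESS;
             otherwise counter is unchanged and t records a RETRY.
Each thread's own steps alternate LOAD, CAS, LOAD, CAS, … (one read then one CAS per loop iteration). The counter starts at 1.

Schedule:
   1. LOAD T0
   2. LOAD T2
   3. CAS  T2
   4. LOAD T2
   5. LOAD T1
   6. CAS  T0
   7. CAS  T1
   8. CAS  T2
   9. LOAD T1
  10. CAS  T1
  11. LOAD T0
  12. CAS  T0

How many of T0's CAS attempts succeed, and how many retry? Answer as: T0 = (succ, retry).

T0 = (1, 1)

   1) LOAD T0:  M=1  r_T0=1
   2) LOAD T2:  M=1  r_T2=1
   3) CAS  T2:  M=2  r_T2=1 ✓
   4) LOAD T2:  M=2  r_T2=2
   5) LOAD T1:  M=2  r_T1=2
   6) CAS  T0:  M=2  r_T0=1 ✗
   7) CAS  T1:  M=3  r_T1=2 ✓
   8) CAS  T2:  M=3  r_T2=2 ✗
   9) LOAD T1:  M=3  r_T1=3
  10) CAS  T1:  M=4  r_T1=3 ✓
  11) LOAD T0:  M=4  r_T0=4
  12) CAS  T0:  M=5  r_T0=4 ✓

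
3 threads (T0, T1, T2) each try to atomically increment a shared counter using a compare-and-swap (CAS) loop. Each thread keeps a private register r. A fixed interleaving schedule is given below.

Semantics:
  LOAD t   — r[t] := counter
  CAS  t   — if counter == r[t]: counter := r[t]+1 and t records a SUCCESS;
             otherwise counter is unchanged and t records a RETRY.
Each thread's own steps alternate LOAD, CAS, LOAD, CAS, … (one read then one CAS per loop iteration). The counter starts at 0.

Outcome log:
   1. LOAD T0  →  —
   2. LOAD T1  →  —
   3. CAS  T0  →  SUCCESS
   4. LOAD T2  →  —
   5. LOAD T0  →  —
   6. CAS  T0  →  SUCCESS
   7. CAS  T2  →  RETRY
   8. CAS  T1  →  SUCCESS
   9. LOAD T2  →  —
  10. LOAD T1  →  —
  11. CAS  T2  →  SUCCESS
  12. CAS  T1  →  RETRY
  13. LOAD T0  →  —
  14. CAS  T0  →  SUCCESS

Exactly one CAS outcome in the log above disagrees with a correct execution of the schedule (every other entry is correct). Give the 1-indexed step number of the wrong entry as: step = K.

step = 8

Correct run:
1. LOAD T0 → mem=0 r[T0]=0 [LOAD]
2. LOAD T1 → mem=0 r[T1]=0 [LOAD]
3. CAS T0 → mem=1 r[T0]=0 [OK]
4. LOAD T2 → mem=1 r[T2]=1 [LOAD]
5. LOAD T0 → mem=1 r[T0]=1 [LOAD]
6. CAS T0 → mem=2 r[T0]=1 [OK]
7. CAS T2 → mem=2 r[T2]=1 [RETRY]
8. CAS T1 → mem=2 r[T1]=0 [RETRY]
9. LOAD T2 → mem=2 r[T2]=2 [LOAD]
10. LOAD T1 → mem=2 r[T1]=2 [LOAD]
11. CAS T2 → mem=3 r[T2]=2 [OK]
12. CAS T1 → mem=3 r[T1]=2 [RETRY]
13. LOAD T0 → mem=3 r[T0]=3 [LOAD]
14. CAS T0 → mem=4 r[T0]=3 [OK]
Mismatch at 8.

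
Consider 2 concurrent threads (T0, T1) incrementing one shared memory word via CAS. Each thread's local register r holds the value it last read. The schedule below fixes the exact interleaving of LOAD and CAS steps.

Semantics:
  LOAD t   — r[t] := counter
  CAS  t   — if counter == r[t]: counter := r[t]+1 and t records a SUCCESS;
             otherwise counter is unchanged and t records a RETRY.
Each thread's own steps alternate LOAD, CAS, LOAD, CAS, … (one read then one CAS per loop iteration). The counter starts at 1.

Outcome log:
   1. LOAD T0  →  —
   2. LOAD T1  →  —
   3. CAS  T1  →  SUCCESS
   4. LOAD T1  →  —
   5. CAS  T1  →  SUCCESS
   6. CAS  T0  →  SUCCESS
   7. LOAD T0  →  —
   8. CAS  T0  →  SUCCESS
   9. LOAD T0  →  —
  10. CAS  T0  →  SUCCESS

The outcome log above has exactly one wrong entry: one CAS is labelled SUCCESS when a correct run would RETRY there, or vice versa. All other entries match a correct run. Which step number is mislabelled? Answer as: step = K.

step = 6

Reference trace:
1. LOAD T0 → mem=1 r[T0]=1 [LOAD]
2. LOAD T1 → mem=1 r[T1]=1 [LOAD]
3. CAS T1 → mem=2 r[T1]=1 [OK]
4. LOAD T1 → mem=2 r[T1]=2 [LOAD]
5. CAS T1 → mem=3 r[T1]=2 [OK]
6. CAS T0 → mem=3 r[T0]=1 [RETRY]
7. LOAD T0 → mem=3 r[T0]=3 [LOAD]
8. CAS T0 → mem=4 r[T0]=3 [OK]
9. LOAD T0 → mem=4 r[T0]=4 [LOAD]
10. CAS T0 → mem=5 r[T0]=4 [OK]
Log disagrees first at step 6.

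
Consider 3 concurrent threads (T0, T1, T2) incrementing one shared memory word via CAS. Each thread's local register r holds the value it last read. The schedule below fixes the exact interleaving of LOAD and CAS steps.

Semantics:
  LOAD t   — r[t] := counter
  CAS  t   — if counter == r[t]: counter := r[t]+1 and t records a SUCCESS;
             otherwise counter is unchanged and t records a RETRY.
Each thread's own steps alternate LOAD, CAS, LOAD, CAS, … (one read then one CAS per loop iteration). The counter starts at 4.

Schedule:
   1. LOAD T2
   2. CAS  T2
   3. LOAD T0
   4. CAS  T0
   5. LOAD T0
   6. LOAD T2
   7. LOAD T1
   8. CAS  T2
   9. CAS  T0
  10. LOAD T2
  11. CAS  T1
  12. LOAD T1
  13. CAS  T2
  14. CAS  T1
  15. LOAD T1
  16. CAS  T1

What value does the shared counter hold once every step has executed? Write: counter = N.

counter = 9

1. LOAD T2 → mem=4 r[T2]=4 [LOAD]
2. CAS T2 → mem=5 r[T2]=4 [OK]
3. LOAD T0 → mem=5 r[T0]=5 [LOAD]
4. CAS T0 → mem=6 r[T0]=5 [OK]
5. LOAD T0 → mem=6 r[T0]=6 [LOAD]
6. LOAD T2 → mem=6 r[T2]=6 [LOAD]
7. LOAD T1 → mem=6 r[T1]=6 [LOAD]
8. CAS T2 → mem=7 r[T2]=6 [OK]
9. CAS T0 → mem=7 r[T0]=6 [RETRY]
10. LOAD T2 → mem=7 r[T2]=7 [LOAD]
11. CAS T1 → mem=7 r[T1]=6 [RETRY]
12. LOAD T1 → mem=7 r[T1]=7 [LOAD]
13. CAS T2 → mem=8 r[T2]=7 [OK]
14. CAS T1 → mem=8 r[T1]=7 [RETRY]
15. LOAD T1 → mem=8 r[T1]=8 [LOAD]
16. CAS T1 → mem=9 r[T1]=8 [OK]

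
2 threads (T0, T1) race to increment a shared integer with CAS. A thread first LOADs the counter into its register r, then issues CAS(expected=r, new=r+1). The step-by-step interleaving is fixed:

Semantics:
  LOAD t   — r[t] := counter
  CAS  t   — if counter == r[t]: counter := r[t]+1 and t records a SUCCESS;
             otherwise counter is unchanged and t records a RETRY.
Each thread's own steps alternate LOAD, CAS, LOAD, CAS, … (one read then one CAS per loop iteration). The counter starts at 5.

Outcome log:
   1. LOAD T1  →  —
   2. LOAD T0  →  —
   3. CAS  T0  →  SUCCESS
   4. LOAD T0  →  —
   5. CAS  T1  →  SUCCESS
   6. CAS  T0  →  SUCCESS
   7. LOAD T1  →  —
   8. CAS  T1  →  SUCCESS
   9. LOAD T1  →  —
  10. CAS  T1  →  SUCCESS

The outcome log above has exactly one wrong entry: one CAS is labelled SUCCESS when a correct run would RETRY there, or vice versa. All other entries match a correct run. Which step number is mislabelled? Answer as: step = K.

step = 5

Re-executing:
   1) LOAD T1:  M=5  r_T1=5
   2) LOAD T0:  M=5  r_T0=5
   3) CAS  T0:  M=6  r_T0=5 ✓
   4) LOAD T0:  M=6  r_T0=6
   5) CAS  T1:  M=6  r_T1=5 ✗
   6) CAS  T0:  M=7  r_T0=6 ✓
   7) LOAD T1:  M=7  r_T1=7
   8) CAS  T1:  M=8  r_T1=7 ✓
   9) LOAD T1:  M=8  r_T1=8
  10) CAS  T1:  M=9  r_T1=8 ✓
Log disagrees first at step 5.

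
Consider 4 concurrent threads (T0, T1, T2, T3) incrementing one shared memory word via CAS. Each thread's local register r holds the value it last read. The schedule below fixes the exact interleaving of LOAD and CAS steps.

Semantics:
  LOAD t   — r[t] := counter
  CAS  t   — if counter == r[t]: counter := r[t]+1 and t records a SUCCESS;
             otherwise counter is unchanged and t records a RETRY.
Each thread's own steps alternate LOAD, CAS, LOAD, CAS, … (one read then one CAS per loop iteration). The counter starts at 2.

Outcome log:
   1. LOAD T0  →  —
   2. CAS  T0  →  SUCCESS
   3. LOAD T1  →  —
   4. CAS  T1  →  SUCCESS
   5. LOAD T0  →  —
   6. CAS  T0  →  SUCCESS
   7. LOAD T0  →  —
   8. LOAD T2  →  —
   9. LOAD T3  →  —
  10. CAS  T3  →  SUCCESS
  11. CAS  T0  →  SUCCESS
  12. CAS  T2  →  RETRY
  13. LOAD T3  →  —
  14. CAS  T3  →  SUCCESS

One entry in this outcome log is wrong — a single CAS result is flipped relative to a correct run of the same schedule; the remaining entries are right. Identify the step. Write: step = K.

step = 11

Correct run:
[1] T0.load  rd  (counter 2, T0.r 2)
[2] T0.cas  hit  (counter 3, T0.r 2)
[3] T1.load  rd  (counter 3, T1.r 3)
[4] T1.cas  hit  (counter 4, T1.r 3)
[5] T0.load  rd  (counter 4, T0.r 4)
[6] T0.cas  hit  (counter 5, T0.r 4)
[7] T0.load  rd  (counter 5, T0.r 5)
[8] T2.load  rd  (counter 5, T2.r 5)
[9] T3.load  rd  (counter 5, T3.r 5)
[10] T3.cas  hit  (counter 6, T3.r 5)
[11] T0.cas  miss  (counter 6, T0.r 5)
[12] T2.cas  miss  (counter 6, T2.r 5)
[13] T3.load  rd  (counter 6, T3.r 6)
[14] T3.cas  hit  (counter 7, T3.r 6)
Mismatch at 11.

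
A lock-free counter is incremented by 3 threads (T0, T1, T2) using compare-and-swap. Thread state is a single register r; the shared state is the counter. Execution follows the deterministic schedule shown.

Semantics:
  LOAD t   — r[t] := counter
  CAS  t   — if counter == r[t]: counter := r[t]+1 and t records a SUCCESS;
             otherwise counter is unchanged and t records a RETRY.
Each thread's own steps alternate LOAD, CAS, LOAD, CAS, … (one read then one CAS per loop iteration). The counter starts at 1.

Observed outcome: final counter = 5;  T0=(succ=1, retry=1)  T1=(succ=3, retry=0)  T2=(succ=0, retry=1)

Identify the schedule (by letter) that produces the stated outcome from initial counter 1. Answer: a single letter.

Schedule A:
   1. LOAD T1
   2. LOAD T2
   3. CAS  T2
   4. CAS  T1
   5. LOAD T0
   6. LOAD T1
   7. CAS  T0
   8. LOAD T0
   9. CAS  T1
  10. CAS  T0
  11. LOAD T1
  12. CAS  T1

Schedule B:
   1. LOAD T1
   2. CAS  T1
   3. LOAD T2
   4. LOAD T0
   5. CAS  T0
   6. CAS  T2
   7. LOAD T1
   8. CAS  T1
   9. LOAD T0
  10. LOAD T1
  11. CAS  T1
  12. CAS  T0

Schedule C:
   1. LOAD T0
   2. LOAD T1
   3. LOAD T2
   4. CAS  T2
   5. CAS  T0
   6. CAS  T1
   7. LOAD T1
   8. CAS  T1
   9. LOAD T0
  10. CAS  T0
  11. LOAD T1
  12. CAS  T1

Run B:
[1] T1.load  rd  (counter 1, T1.r 1)
[2] T1.cas  hit  (counter 2, T1.r 1)
[3] T2.load  rd  (counter 2, T2.r 2)
[4] T0.load  rd  (counter 2, T0.r 2)
[5] T0.cas  hit  (counter 3, T0.r 2)
[6] T2.cas  miss  (counter 3, T2.r 2)
[7] T1.load  rd  (counter 3, T1.r 3)
[8] T1.cas  hit  (counter 4, T1.r 3)
[9] T0.load  rd  (counter 4, T0.r 4)
[10] T1.load  rd  (counter 4, T1.r 4)
[11] T1.cas  hit  (counter 5, T1.r 4)
[12] T0.cas  miss  (counter 5, T0.r 4)

B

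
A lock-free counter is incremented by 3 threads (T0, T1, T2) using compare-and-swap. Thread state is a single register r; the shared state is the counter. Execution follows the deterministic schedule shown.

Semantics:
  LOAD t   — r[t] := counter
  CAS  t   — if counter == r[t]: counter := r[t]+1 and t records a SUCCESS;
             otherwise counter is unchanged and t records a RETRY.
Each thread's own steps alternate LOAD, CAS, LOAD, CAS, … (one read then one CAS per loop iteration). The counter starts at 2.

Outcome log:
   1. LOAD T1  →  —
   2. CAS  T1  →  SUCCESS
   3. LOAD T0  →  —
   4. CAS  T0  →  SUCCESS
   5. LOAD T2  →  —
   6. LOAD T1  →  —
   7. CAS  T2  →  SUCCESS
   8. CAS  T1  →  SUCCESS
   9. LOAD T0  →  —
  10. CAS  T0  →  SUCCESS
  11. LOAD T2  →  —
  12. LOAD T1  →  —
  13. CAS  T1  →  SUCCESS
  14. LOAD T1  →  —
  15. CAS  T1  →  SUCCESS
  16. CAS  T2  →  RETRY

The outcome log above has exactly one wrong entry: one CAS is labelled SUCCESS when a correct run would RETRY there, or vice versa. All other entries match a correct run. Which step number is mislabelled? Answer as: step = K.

Correct run:
1. LOAD T1 → mem=2 r[T1]=2 [LOAD]
2. CAS T1 → mem=3 r[T1]=2 [OK]
3. LOAD T0 → mem=3 r[T0]=3 [LOAD]
4. CAS T0 → mem=4 r[T0]=3 [OK]
5. LOAD T2 → mem=4 r[T2]=4 [LOAD]
6. LOAD T1 → mem=4 r[T1]=4 [LOAD]
7. CAS T2 → mem=5 r[T2]=4 [OK]
8. CAS T1 → mem=5 r[T1]=4 [RETRY]
9. LOAD T0 → mem=5 r[T0]=5 [LOAD]
10. CAS T0 → mem=6 r[T0]=5 [OK]
11. LOAD T2 → mem=6 r[T2]=6 [LOAD]
12. LOAD T1 → mem=6 r[T1]=6 [LOAD]
13. CAS T1 → mem=7 r[T1]=6 [OK]
14. LOAD T1 → mem=7 r[T1]=7 [LOAD]
15. CAS T1 → mem=8 r[T1]=7 [OK]
16. CAS T2 → mem=8 r[T2]=6 [RETRY]
Flip is step 8.

step = 8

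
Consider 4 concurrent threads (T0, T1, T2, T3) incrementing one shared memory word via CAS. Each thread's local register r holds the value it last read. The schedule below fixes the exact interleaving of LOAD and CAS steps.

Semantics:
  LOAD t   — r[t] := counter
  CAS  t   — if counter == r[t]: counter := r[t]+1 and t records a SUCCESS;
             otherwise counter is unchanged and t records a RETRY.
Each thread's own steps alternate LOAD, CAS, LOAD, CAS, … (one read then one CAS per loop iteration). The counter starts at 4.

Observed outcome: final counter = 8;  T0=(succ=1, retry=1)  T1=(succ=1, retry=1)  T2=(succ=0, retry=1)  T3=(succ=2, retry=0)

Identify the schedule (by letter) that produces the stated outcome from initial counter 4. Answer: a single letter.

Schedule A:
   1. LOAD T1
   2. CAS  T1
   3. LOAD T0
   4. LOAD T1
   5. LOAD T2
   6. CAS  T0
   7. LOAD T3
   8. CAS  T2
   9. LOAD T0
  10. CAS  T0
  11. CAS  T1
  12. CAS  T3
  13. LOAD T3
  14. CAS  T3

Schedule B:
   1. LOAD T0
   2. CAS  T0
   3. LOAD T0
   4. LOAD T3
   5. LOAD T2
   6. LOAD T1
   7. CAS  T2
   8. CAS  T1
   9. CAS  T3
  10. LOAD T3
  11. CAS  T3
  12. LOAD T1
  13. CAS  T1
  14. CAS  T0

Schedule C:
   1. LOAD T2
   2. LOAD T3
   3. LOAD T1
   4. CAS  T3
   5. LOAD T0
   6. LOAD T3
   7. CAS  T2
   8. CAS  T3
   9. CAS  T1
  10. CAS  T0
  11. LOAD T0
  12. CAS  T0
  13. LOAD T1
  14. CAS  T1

Run C:
   1) LOAD T2:  M=4  r_T2=4
   2) LOAD T3:  M=4  r_T3=4
   3) LOAD T1:  M=4  r_T1=4
   4) CAS  T3:  M=5  r_T3=4 ✓
   5) LOAD T0:  M=5  r_T0=5
   6) LOAD T3:  M=5  r_T3=5
   7) CAS  T2:  M=5  r_T2=4 ✗
   8) CAS  T3:  M=6  r_T3=5 ✓
   9) CAS  T1:  M=6  r_T1=4 ✗
  10) CAS  T0:  M=6  r_T0=5 ✗
  11) LOAD T0:  M=6  r_T0=6
  12) CAS  T0:  M=7  r_T0=6 ✓
  13) LOAD T1:  M=7  r_T1=7
  14) CAS  T1:  M=8  r_T1=7 ✓

C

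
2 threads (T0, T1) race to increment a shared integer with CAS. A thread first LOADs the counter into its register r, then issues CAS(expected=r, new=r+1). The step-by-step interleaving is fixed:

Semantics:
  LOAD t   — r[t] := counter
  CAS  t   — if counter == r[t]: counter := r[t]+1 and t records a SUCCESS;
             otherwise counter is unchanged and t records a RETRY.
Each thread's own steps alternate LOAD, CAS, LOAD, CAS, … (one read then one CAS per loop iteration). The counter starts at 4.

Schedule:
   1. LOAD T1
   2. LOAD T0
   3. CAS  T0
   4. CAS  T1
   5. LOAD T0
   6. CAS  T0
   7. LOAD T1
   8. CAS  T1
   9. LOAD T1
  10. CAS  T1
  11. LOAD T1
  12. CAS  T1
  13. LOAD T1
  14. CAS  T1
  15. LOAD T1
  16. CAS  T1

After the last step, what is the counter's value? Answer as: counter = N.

   1) LOAD T1:  M=4  r_T1=4
   2) LOAD T0:  M=4  r_T0=4
   3) CAS  T0:  M=5  r_T0=4 ✓
   4) CAS  T1:  M=5  r_T1=4 ✗
   5) LOAD T0:  M=5  r_T0=5
   6) CAS  T0:  M=6  r_T0=5 ✓
   7) LOAD T1:  M=6  r_T1=6
   8) CAS  T1:  M=7  r_T1=6 ✓
   9) LOAD T1:  M=7  r_T1=7
  10) CAS  T1:  M=8  r_T1=7 ✓
  11) LOAD T1:  M=8  r_T1=8
  12) CAS  T1:  M=9  r_T1=8 ✓
  13) LOAD T1:  M=9  r_T1=9
  14) CAS  T1:  M=10  r_T1=9 ✓
  15) LOAD T1:  M=10  r_T1=10
  16) CAS  T1:  M=11  r_T1=10 ✓

counter = 11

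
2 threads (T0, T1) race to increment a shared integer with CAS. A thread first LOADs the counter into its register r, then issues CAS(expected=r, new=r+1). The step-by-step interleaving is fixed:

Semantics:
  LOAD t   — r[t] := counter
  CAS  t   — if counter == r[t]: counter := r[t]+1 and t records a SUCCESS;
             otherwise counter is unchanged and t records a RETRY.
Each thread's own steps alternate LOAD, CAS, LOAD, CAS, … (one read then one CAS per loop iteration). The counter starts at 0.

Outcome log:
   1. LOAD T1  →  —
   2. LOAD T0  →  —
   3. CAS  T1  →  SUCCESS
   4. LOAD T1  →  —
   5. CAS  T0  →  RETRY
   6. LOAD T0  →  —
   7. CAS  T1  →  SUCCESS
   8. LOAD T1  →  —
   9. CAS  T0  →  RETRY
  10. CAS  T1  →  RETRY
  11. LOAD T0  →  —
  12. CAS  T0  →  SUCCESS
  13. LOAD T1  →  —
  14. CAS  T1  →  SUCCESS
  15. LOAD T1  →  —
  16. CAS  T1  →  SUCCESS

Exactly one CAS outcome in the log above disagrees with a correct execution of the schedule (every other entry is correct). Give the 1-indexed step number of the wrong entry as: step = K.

Re-executing:
step 1: T1 LOAD ⇒ load; ctr=0 reg=0
step 2: T0 LOAD ⇒ load; ctr=0 reg=0
step 3: T1 CAS ⇒ ok; ctr=1 reg=0
step 4: T1 LOAD ⇒ load; ctr=1 reg=1
step 5: T0 CAS ⇒ retry; ctr=1 reg=0
step 6: T0 LOAD ⇒ load; ctr=1 reg=1
step 7: T1 CAS ⇒ ok; ctr=2 reg=1
step 8: T1 LOAD ⇒ load; ctr=2 reg=2
step 9: T0 CAS ⇒ retry; ctr=2 reg=1
step 10: T1 CAS ⇒ ok; ctr=3 reg=2
step 11: T0 LOAD ⇒ load; ctr=3 reg=3
step 12: T0 CAS ⇒ ok; ctr=4 reg=3
step 13: T1 LOAD ⇒ load; ctr=4 reg=4
step 14: T1 CAS ⇒ ok; ctr=5 reg=4
step 15: T1 LOAD ⇒ load; ctr=5 reg=5
step 16: T1 CAS ⇒ ok; ctr=6 reg=5
Flip is step 10.

step = 10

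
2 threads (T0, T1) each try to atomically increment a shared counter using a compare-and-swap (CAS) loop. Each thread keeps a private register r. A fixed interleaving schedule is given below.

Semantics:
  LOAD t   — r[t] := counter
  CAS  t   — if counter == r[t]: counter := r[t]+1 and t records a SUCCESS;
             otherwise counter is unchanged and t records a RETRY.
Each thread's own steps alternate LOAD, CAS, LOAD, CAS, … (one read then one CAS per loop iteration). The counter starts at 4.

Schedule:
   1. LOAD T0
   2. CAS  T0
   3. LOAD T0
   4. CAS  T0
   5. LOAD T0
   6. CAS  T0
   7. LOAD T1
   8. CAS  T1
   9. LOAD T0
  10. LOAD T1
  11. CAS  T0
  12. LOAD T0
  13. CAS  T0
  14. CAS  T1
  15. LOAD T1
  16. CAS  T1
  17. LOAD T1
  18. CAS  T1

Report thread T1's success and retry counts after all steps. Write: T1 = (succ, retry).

T1 = (3, 1)

1. LOAD T0 → mem=4 r[T0]=4 [LOAD]
2. CAS T0 → mem=5 r[T0]=4 [OK]
3. LOAD T0 → mem=5 r[T0]=5 [LOAD]
4. CAS T0 → mem=6 r[T0]=5 [OK]
5. LOAD T0 → mem=6 r[T0]=6 [LOAD]
6. CAS T0 → mem=7 r[T0]=6 [OK]
7. LOAD T1 → mem=7 r[T1]=7 [LOAD]
8. CAS T1 → mem=8 r[T1]=7 [OK]
9. LOAD T0 → mem=8 r[T0]=8 [LOAD]
10. LOAD T1 → mem=8 r[T1]=8 [LOAD]
11. CAS T0 → mem=9 r[T0]=8 [OK]
12. LOAD T0 → mem=9 r[T0]=9 [LOAD]
13. CAS T0 → mem=10 r[T0]=9 [OK]
14. CAS T1 → mem=10 r[T1]=8 [RETRY]
15. LOAD T1 → mem=10 r[T1]=10 [LOAD]
16. CAS T1 → mem=11 r[T1]=10 [OK]
17. LOAD T1 → mem=11 r[T1]=11 [LOAD]
18. CAS T1 → mem=12 r[T1]=11 [OK]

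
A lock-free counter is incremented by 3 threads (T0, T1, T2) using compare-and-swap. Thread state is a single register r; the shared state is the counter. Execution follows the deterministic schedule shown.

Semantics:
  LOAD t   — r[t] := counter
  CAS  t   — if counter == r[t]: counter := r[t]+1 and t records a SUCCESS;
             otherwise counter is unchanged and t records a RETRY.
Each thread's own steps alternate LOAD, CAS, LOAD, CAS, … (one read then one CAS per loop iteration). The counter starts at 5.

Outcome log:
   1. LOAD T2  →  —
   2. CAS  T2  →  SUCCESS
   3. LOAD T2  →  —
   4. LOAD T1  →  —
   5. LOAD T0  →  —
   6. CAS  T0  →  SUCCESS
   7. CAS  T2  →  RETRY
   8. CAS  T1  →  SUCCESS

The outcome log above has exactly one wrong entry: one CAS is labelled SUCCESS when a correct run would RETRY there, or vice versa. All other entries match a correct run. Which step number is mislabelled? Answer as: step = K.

step = 8

Reference trace:
[1] T2.load  rd  (counter 5, T2.r 5)
[2] T2.cas  hit  (counter 6, T2.r 5)
[3] T2.load  rd  (counter 6, T2.r 6)
[4] T1.load  rd  (counter 6, T1.r 6)
[5] T0.load  rd  (counter 6, T0.r 6)
[6] T0.cas  hit  (counter 7, T0.r 6)
[7] T2.cas  miss  (counter 7, T2.r 6)
[8] T1.cas  miss  (counter 7, T1.r 6)
Flip is step 8.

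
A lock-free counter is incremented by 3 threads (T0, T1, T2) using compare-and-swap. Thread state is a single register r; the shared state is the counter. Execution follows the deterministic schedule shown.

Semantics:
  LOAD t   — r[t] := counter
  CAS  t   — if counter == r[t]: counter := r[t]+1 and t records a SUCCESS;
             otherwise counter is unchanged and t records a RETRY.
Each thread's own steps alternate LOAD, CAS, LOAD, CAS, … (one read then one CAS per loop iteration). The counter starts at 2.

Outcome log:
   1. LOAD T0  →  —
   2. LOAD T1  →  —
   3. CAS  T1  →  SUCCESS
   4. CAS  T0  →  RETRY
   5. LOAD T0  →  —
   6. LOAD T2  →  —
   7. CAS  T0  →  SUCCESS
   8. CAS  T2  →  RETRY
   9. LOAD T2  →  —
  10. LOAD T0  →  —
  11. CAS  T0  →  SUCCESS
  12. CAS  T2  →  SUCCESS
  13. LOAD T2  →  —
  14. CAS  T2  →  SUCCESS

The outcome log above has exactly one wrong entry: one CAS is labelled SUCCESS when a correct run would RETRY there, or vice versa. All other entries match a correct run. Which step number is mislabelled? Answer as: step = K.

step = 12

Re-executing:
1. LOAD T0 → mem=2 r[T0]=2 [LOAD]
2. LOAD T1 → mem=2 r[T1]=2 [LOAD]
3. CAS T1 → mem=3 r[T1]=2 [OK]
4. CAS T0 → mem=3 r[T0]=2 [RETRY]
5. LOAD T0 → mem=3 r[T0]=3 [LOAD]
6. LOAD T2 → mem=3 r[T2]=3 [LOAD]
7. CAS T0 → mem=4 r[T0]=3 [OK]
8. CAS T2 → mem=4 r[T2]=3 [RETRY]
9. LOAD T2 → mem=4 r[T2]=4 [LOAD]
10. LOAD T0 → mem=4 r[T0]=4 [LOAD]
11. CAS T0 → mem=5 r[T0]=4 [OK]
12. CAS T2 → mem=5 r[T2]=4 [RETRY]
13. LOAD T2 → mem=5 r[T2]=5 [LOAD]
14. CAS T2 → mem=6 r[T2]=5 [OK]
Flip is step 12.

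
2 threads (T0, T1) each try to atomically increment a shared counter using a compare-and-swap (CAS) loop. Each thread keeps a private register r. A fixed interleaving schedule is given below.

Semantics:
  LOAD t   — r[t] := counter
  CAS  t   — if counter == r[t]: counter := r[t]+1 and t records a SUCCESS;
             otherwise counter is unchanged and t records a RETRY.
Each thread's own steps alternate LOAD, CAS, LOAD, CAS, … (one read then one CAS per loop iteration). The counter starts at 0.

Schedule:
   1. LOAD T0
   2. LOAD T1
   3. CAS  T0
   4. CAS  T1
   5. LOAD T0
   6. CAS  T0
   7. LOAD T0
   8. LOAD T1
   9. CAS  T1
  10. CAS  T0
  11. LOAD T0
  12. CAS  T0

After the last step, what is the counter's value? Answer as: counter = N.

counter = 4

step 1: T0 LOAD ⇒ load; ctr=0 reg=0
step 2: T1 LOAD ⇒ load; ctr=0 reg=0
step 3: T0 CAS ⇒ ok; ctr=1 reg=0
step 4: T1 CAS ⇒ retry; ctr=1 reg=0
step 5: T0 LOAD ⇒ load; ctr=1 reg=1
step 6: T0 CAS ⇒ ok; ctr=2 reg=1
step 7: T0 LOAD ⇒ load; ctr=2 reg=2
step 8: T1 LOAD ⇒ load; ctr=2 reg=2
step 9: T1 CAS ⇒ ok; ctr=3 reg=2
step 10: T0 CAS ⇒ retry; ctr=3 reg=2
step 11: T0 LOAD ⇒ load; ctr=3 reg=3
step 12: T0 CAS ⇒ ok; ctr=4 reg=3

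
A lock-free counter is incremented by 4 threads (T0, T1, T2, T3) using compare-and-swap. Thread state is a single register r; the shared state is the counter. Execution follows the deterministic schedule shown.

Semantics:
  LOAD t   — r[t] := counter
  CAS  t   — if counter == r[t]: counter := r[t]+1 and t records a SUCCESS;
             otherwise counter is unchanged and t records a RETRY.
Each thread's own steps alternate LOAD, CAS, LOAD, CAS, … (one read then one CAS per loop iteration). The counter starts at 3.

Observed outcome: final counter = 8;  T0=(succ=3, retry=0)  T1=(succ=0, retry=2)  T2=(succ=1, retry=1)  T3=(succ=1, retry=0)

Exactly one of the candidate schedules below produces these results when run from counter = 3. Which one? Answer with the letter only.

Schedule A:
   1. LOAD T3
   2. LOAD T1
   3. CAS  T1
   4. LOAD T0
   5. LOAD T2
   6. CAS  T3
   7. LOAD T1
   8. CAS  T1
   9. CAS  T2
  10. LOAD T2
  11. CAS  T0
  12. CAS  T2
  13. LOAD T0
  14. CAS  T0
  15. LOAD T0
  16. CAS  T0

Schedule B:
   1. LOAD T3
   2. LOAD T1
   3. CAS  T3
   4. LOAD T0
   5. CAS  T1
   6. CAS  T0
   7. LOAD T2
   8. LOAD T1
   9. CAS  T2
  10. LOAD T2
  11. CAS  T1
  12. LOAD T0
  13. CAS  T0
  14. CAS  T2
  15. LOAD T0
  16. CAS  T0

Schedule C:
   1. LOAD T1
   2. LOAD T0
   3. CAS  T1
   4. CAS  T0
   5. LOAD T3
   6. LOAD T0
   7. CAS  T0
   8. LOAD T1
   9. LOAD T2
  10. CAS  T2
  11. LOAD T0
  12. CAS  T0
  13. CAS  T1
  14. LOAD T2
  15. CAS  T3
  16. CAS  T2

B

Tracing schedule B:
   1) LOAD T3:  M=3  r_T3=3
   2) LOAD T1:  M=3  r_T1=3
   3) CAS  T3:  M=4  r_T3=3 ✓
   4) LOAD T0:  M=4  r_T0=4
   5) CAS  T1:  M=4  r_T1=3 ✗
   6) CAS  T0:  M=5  r_T0=4 ✓
   7) LOAD T2:  M=5  r_T2=5
   8) LOAD T1:  M=5  r_T1=5
   9) CAS  T2:  M=6  r_T2=5 ✓
  10) LOAD T2:  M=6  r_T2=6
  11) CAS  T1:  M=6  r_T1=5 ✗
  12) LOAD T0:  M=6  r_T0=6
  13) CAS  T0:  M=7  r_T0=6 ✓
  14) CAS  T2:  M=7  r_T2=6 ✗
  15) LOAD T0:  M=7  r_T0=7
  16) CAS  T0:  M=8  r_T0=7 ✓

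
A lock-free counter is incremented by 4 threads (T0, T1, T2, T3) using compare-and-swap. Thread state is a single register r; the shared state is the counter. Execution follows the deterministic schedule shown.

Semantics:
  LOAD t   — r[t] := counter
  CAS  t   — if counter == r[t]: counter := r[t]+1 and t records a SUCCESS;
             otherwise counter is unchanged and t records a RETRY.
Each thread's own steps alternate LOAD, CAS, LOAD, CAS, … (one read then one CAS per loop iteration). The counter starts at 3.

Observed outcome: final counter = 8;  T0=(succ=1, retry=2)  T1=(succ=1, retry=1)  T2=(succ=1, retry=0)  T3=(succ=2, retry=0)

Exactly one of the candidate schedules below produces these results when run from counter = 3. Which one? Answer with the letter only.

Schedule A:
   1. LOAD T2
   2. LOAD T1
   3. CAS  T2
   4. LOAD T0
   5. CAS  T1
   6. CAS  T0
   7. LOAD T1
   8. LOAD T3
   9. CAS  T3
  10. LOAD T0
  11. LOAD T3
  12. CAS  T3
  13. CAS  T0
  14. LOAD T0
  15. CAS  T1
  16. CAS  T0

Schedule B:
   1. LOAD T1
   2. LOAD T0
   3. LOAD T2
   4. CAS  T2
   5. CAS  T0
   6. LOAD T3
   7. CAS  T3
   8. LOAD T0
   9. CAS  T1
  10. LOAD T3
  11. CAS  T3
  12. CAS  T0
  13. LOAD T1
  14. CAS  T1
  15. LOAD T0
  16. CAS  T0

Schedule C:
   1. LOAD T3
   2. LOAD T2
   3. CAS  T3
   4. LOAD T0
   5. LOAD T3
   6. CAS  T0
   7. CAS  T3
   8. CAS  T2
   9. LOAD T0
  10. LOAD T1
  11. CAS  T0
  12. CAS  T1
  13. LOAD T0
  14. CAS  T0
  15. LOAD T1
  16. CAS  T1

Tracing schedule B:
step 1: T1 LOAD ⇒ load; ctr=3 reg=3
step 2: T0 LOAD ⇒ load; ctr=3 reg=3
step 3: T2 LOAD ⇒ load; ctr=3 reg=3
step 4: T2 CAS ⇒ ok; ctr=4 reg=3
step 5: T0 CAS ⇒ retry; ctr=4 reg=3
step 6: T3 LOAD ⇒ load; ctr=4 reg=4
step 7: T3 CAS ⇒ ok; ctr=5 reg=4
step 8: T0 LOAD ⇒ load; ctr=5 reg=5
step 9: T1 CAS ⇒ retry; ctr=5 reg=3
step 10: T3 LOAD ⇒ load; ctr=5 reg=5
step 11: T3 CAS ⇒ ok; ctr=6 reg=5
step 12: T0 CAS ⇒ retry; ctr=6 reg=5
step 13: T1 LOAD ⇒ load; ctr=6 reg=6
step 14: T1 CAS ⇒ ok; ctr=7 reg=6
step 15: T0 LOAD ⇒ load; ctr=7 reg=7
step 16: T0 CAS ⇒ ok; ctr=8 reg=7

B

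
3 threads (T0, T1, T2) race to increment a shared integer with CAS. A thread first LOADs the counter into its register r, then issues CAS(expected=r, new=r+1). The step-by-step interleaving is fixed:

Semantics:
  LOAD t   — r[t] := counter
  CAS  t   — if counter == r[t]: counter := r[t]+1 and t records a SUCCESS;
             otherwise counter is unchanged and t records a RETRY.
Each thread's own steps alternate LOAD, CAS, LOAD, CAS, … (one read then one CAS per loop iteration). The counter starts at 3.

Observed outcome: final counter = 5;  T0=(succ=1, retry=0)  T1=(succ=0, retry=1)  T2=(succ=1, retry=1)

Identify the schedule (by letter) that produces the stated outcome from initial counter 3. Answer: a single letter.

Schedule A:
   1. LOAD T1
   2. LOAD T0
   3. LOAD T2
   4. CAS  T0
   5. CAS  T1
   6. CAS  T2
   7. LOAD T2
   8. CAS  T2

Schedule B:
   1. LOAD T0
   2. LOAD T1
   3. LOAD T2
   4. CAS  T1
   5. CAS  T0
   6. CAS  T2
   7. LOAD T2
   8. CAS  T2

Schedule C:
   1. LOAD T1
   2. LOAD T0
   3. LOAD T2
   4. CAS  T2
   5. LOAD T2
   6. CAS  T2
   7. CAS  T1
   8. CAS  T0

Tracing schedule A:
1. LOAD T1 → mem=3 r[T1]=3 [LOAD]
2. LOAD T0 → mem=3 r[T0]=3 [LOAD]
3. LOAD T2 → mem=3 r[T2]=3 [LOAD]
4. CAS T0 → mem=4 r[T0]=3 [OK]
5. CAS T1 → mem=4 r[T1]=3 [RETRY]
6. CAS T2 → mem=4 r[T2]=3 [RETRY]
7. LOAD T2 → mem=4 r[T2]=4 [LOAD]
8. CAS T2 → mem=5 r[T2]=4 [OK]

A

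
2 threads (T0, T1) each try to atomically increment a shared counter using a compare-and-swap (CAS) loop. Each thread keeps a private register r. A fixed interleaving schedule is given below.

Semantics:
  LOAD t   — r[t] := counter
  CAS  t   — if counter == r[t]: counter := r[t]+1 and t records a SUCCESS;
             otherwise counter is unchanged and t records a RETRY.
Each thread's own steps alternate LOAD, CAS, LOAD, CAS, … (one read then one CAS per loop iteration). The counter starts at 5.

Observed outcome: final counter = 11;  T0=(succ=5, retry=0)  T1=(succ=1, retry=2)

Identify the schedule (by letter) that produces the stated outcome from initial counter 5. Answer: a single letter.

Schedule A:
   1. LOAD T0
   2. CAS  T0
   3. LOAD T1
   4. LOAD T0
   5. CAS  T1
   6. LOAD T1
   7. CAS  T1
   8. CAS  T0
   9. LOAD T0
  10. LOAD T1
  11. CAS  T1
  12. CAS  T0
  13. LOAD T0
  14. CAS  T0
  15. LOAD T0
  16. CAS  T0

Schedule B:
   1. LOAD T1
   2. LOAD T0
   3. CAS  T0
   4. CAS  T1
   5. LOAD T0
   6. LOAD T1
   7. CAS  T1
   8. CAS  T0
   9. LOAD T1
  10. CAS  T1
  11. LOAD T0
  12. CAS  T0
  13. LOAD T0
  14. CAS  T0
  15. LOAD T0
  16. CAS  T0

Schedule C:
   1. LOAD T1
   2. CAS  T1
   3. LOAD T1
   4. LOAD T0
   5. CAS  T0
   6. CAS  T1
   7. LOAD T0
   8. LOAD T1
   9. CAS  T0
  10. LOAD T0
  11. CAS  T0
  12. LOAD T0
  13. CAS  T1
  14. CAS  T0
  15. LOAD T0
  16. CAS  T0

Simulating candidate C:
1. LOAD T1 → mem=5 r[T1]=5 [LOAD]
2. CAS T1 → mem=6 r[T1]=5 [OK]
3. LOAD T1 → mem=6 r[T1]=6 [LOAD]
4. LOAD T0 → mem=6 r[T0]=6 [LOAD]
5. CAS T0 → mem=7 r[T0]=6 [OK]
6. CAS T1 → mem=7 r[T1]=6 [RETRY]
7. LOAD T0 → mem=7 r[T0]=7 [LOAD]
8. LOAD T1 → mem=7 r[T1]=7 [LOAD]
9. CAS T0 → mem=8 r[T0]=7 [OK]
10. LOAD T0 → mem=8 r[T0]=8 [LOAD]
11. CAS T0 → mem=9 r[T0]=8 [OK]
12. LOAD T0 → mem=9 r[T0]=9 [LOAD]
13. CAS T1 → mem=9 r[T1]=7 [RETRY]
14. CAS T0 → mem=10 r[T0]=9 [OK]
15. LOAD T0 → mem=10 r[T0]=10 [LOAD]
16. CAS T0 → mem=11 r[T0]=10 [OK]

C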